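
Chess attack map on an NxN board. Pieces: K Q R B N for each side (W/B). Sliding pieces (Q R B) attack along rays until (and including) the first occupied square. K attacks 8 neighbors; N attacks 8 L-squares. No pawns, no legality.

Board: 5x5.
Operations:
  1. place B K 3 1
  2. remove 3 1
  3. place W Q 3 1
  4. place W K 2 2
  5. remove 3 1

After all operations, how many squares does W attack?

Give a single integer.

Answer: 8

Derivation:
Op 1: place BK@(3,1)
Op 2: remove (3,1)
Op 3: place WQ@(3,1)
Op 4: place WK@(2,2)
Op 5: remove (3,1)
Per-piece attacks for W:
  WK@(2,2): attacks (2,3) (2,1) (3,2) (1,2) (3,3) (3,1) (1,3) (1,1)
Union (8 distinct): (1,1) (1,2) (1,3) (2,1) (2,3) (3,1) (3,2) (3,3)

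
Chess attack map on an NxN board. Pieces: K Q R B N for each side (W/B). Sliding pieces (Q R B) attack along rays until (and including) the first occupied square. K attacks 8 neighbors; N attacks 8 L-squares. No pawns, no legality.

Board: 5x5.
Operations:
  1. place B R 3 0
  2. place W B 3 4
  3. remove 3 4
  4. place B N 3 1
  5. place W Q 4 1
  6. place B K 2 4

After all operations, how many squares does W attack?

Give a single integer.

Answer: 9

Derivation:
Op 1: place BR@(3,0)
Op 2: place WB@(3,4)
Op 3: remove (3,4)
Op 4: place BN@(3,1)
Op 5: place WQ@(4,1)
Op 6: place BK@(2,4)
Per-piece attacks for W:
  WQ@(4,1): attacks (4,2) (4,3) (4,4) (4,0) (3,1) (3,2) (2,3) (1,4) (3,0) [ray(-1,0) blocked at (3,1); ray(-1,-1) blocked at (3,0)]
Union (9 distinct): (1,4) (2,3) (3,0) (3,1) (3,2) (4,0) (4,2) (4,3) (4,4)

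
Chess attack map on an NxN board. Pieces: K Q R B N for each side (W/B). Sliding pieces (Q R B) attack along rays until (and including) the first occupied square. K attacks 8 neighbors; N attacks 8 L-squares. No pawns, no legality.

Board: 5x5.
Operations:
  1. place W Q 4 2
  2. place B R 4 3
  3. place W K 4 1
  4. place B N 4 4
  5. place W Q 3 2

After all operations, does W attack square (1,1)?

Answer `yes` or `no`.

Answer: no

Derivation:
Op 1: place WQ@(4,2)
Op 2: place BR@(4,3)
Op 3: place WK@(4,1)
Op 4: place BN@(4,4)
Op 5: place WQ@(3,2)
Per-piece attacks for W:
  WQ@(3,2): attacks (3,3) (3,4) (3,1) (3,0) (4,2) (2,2) (1,2) (0,2) (4,3) (4,1) (2,3) (1,4) (2,1) (1,0) [ray(1,0) blocked at (4,2); ray(1,1) blocked at (4,3); ray(1,-1) blocked at (4,1)]
  WK@(4,1): attacks (4,2) (4,0) (3,1) (3,2) (3,0)
  WQ@(4,2): attacks (4,3) (4,1) (3,2) (3,3) (2,4) (3,1) (2,0) [ray(0,1) blocked at (4,3); ray(0,-1) blocked at (4,1); ray(-1,0) blocked at (3,2)]
W attacks (1,1): no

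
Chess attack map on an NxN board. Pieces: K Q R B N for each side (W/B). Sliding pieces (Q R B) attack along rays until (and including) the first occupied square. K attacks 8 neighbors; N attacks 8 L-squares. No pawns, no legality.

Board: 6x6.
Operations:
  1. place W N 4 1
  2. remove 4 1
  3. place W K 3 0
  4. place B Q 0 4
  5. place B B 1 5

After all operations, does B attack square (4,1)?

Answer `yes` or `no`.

Answer: no

Derivation:
Op 1: place WN@(4,1)
Op 2: remove (4,1)
Op 3: place WK@(3,0)
Op 4: place BQ@(0,4)
Op 5: place BB@(1,5)
Per-piece attacks for B:
  BQ@(0,4): attacks (0,5) (0,3) (0,2) (0,1) (0,0) (1,4) (2,4) (3,4) (4,4) (5,4) (1,5) (1,3) (2,2) (3,1) (4,0) [ray(1,1) blocked at (1,5)]
  BB@(1,5): attacks (2,4) (3,3) (4,2) (5,1) (0,4) [ray(-1,-1) blocked at (0,4)]
B attacks (4,1): no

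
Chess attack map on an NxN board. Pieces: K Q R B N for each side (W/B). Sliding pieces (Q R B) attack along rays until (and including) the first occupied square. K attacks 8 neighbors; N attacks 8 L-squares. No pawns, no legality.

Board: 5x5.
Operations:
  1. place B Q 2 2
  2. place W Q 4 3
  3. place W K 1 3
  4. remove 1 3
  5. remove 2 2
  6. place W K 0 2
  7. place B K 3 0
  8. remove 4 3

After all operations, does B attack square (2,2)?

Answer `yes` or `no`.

Op 1: place BQ@(2,2)
Op 2: place WQ@(4,3)
Op 3: place WK@(1,3)
Op 4: remove (1,3)
Op 5: remove (2,2)
Op 6: place WK@(0,2)
Op 7: place BK@(3,0)
Op 8: remove (4,3)
Per-piece attacks for B:
  BK@(3,0): attacks (3,1) (4,0) (2,0) (4,1) (2,1)
B attacks (2,2): no

Answer: no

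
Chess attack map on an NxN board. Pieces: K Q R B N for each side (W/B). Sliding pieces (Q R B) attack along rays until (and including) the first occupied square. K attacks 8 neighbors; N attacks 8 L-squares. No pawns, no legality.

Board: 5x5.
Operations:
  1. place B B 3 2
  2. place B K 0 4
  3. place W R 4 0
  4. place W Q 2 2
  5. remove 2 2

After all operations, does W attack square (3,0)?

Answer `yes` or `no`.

Answer: yes

Derivation:
Op 1: place BB@(3,2)
Op 2: place BK@(0,4)
Op 3: place WR@(4,0)
Op 4: place WQ@(2,2)
Op 5: remove (2,2)
Per-piece attacks for W:
  WR@(4,0): attacks (4,1) (4,2) (4,3) (4,4) (3,0) (2,0) (1,0) (0,0)
W attacks (3,0): yes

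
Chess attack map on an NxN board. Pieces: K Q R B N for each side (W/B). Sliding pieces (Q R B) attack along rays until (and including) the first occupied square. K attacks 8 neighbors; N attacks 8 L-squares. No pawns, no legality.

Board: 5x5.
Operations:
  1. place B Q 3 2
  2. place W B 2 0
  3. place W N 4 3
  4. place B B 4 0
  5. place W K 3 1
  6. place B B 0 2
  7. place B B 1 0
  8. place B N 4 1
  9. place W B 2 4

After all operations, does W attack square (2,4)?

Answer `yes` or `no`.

Op 1: place BQ@(3,2)
Op 2: place WB@(2,0)
Op 3: place WN@(4,3)
Op 4: place BB@(4,0)
Op 5: place WK@(3,1)
Op 6: place BB@(0,2)
Op 7: place BB@(1,0)
Op 8: place BN@(4,1)
Op 9: place WB@(2,4)
Per-piece attacks for W:
  WB@(2,0): attacks (3,1) (1,1) (0,2) [ray(1,1) blocked at (3,1); ray(-1,1) blocked at (0,2)]
  WB@(2,4): attacks (3,3) (4,2) (1,3) (0,2) [ray(-1,-1) blocked at (0,2)]
  WK@(3,1): attacks (3,2) (3,0) (4,1) (2,1) (4,2) (4,0) (2,2) (2,0)
  WN@(4,3): attacks (2,4) (3,1) (2,2)
W attacks (2,4): yes

Answer: yes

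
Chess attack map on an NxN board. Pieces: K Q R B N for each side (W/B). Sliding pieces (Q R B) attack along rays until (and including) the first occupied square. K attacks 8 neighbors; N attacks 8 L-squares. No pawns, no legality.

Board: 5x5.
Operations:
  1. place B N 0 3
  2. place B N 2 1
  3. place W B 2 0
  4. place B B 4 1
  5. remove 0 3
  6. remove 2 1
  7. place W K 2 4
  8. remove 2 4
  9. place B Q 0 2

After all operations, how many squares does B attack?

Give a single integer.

Answer: 15

Derivation:
Op 1: place BN@(0,3)
Op 2: place BN@(2,1)
Op 3: place WB@(2,0)
Op 4: place BB@(4,1)
Op 5: remove (0,3)
Op 6: remove (2,1)
Op 7: place WK@(2,4)
Op 8: remove (2,4)
Op 9: place BQ@(0,2)
Per-piece attacks for B:
  BQ@(0,2): attacks (0,3) (0,4) (0,1) (0,0) (1,2) (2,2) (3,2) (4,2) (1,3) (2,4) (1,1) (2,0) [ray(1,-1) blocked at (2,0)]
  BB@(4,1): attacks (3,2) (2,3) (1,4) (3,0)
Union (15 distinct): (0,0) (0,1) (0,3) (0,4) (1,1) (1,2) (1,3) (1,4) (2,0) (2,2) (2,3) (2,4) (3,0) (3,2) (4,2)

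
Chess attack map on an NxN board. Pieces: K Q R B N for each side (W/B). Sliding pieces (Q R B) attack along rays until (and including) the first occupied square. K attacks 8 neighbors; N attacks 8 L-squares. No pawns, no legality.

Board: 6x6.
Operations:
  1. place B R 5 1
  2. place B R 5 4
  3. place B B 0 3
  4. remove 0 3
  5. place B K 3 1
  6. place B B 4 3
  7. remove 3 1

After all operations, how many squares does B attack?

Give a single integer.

Op 1: place BR@(5,1)
Op 2: place BR@(5,4)
Op 3: place BB@(0,3)
Op 4: remove (0,3)
Op 5: place BK@(3,1)
Op 6: place BB@(4,3)
Op 7: remove (3,1)
Per-piece attacks for B:
  BB@(4,3): attacks (5,4) (5,2) (3,4) (2,5) (3,2) (2,1) (1,0) [ray(1,1) blocked at (5,4)]
  BR@(5,1): attacks (5,2) (5,3) (5,4) (5,0) (4,1) (3,1) (2,1) (1,1) (0,1) [ray(0,1) blocked at (5,4)]
  BR@(5,4): attacks (5,5) (5,3) (5,2) (5,1) (4,4) (3,4) (2,4) (1,4) (0,4) [ray(0,-1) blocked at (5,1)]
Union (19 distinct): (0,1) (0,4) (1,0) (1,1) (1,4) (2,1) (2,4) (2,5) (3,1) (3,2) (3,4) (4,1) (4,4) (5,0) (5,1) (5,2) (5,3) (5,4) (5,5)

Answer: 19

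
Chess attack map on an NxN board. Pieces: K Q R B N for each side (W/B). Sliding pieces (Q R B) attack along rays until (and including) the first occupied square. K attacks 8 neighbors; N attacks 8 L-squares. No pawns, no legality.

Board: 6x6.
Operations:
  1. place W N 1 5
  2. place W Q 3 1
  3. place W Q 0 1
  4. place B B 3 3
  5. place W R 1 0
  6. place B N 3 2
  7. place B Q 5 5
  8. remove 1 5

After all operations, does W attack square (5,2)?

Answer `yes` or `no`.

Answer: no

Derivation:
Op 1: place WN@(1,5)
Op 2: place WQ@(3,1)
Op 3: place WQ@(0,1)
Op 4: place BB@(3,3)
Op 5: place WR@(1,0)
Op 6: place BN@(3,2)
Op 7: place BQ@(5,5)
Op 8: remove (1,5)
Per-piece attacks for W:
  WQ@(0,1): attacks (0,2) (0,3) (0,4) (0,5) (0,0) (1,1) (2,1) (3,1) (1,2) (2,3) (3,4) (4,5) (1,0) [ray(1,0) blocked at (3,1); ray(1,-1) blocked at (1,0)]
  WR@(1,0): attacks (1,1) (1,2) (1,3) (1,4) (1,5) (2,0) (3,0) (4,0) (5,0) (0,0)
  WQ@(3,1): attacks (3,2) (3,0) (4,1) (5,1) (2,1) (1,1) (0,1) (4,2) (5,3) (4,0) (2,2) (1,3) (0,4) (2,0) [ray(0,1) blocked at (3,2); ray(-1,0) blocked at (0,1)]
W attacks (5,2): no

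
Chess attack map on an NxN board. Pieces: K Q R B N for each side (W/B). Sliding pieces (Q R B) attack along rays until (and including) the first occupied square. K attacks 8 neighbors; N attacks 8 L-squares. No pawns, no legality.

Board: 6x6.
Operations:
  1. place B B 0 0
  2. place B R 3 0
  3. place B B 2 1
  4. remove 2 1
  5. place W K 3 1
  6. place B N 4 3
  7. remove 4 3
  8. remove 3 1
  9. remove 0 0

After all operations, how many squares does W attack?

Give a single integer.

Op 1: place BB@(0,0)
Op 2: place BR@(3,0)
Op 3: place BB@(2,1)
Op 4: remove (2,1)
Op 5: place WK@(3,1)
Op 6: place BN@(4,3)
Op 7: remove (4,3)
Op 8: remove (3,1)
Op 9: remove (0,0)
Per-piece attacks for W:
Union (0 distinct): (none)

Answer: 0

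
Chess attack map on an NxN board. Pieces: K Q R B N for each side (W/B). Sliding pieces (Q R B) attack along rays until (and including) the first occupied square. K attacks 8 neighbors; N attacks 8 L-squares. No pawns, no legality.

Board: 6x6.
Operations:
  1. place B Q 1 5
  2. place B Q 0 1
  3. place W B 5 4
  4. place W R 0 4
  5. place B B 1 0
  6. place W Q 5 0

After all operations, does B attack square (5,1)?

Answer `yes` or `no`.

Answer: yes

Derivation:
Op 1: place BQ@(1,5)
Op 2: place BQ@(0,1)
Op 3: place WB@(5,4)
Op 4: place WR@(0,4)
Op 5: place BB@(1,0)
Op 6: place WQ@(5,0)
Per-piece attacks for B:
  BQ@(0,1): attacks (0,2) (0,3) (0,4) (0,0) (1,1) (2,1) (3,1) (4,1) (5,1) (1,2) (2,3) (3,4) (4,5) (1,0) [ray(0,1) blocked at (0,4); ray(1,-1) blocked at (1,0)]
  BB@(1,0): attacks (2,1) (3,2) (4,3) (5,4) (0,1) [ray(1,1) blocked at (5,4); ray(-1,1) blocked at (0,1)]
  BQ@(1,5): attacks (1,4) (1,3) (1,2) (1,1) (1,0) (2,5) (3,5) (4,5) (5,5) (0,5) (2,4) (3,3) (4,2) (5,1) (0,4) [ray(0,-1) blocked at (1,0); ray(-1,-1) blocked at (0,4)]
B attacks (5,1): yes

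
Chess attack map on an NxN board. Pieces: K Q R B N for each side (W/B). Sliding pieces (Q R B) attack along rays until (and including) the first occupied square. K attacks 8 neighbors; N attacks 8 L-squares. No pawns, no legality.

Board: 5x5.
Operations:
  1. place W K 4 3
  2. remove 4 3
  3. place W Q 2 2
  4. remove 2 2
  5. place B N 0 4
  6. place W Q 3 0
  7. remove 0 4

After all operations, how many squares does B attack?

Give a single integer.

Answer: 0

Derivation:
Op 1: place WK@(4,3)
Op 2: remove (4,3)
Op 3: place WQ@(2,2)
Op 4: remove (2,2)
Op 5: place BN@(0,4)
Op 6: place WQ@(3,0)
Op 7: remove (0,4)
Per-piece attacks for B:
Union (0 distinct): (none)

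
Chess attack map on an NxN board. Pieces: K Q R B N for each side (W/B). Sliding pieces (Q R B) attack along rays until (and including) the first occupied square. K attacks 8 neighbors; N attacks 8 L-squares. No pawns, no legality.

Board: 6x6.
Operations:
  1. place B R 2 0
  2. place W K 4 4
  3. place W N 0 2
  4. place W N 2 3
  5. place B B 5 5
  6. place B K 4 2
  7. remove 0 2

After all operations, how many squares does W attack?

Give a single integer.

Answer: 15

Derivation:
Op 1: place BR@(2,0)
Op 2: place WK@(4,4)
Op 3: place WN@(0,2)
Op 4: place WN@(2,3)
Op 5: place BB@(5,5)
Op 6: place BK@(4,2)
Op 7: remove (0,2)
Per-piece attacks for W:
  WN@(2,3): attacks (3,5) (4,4) (1,5) (0,4) (3,1) (4,2) (1,1) (0,2)
  WK@(4,4): attacks (4,5) (4,3) (5,4) (3,4) (5,5) (5,3) (3,5) (3,3)
Union (15 distinct): (0,2) (0,4) (1,1) (1,5) (3,1) (3,3) (3,4) (3,5) (4,2) (4,3) (4,4) (4,5) (5,3) (5,4) (5,5)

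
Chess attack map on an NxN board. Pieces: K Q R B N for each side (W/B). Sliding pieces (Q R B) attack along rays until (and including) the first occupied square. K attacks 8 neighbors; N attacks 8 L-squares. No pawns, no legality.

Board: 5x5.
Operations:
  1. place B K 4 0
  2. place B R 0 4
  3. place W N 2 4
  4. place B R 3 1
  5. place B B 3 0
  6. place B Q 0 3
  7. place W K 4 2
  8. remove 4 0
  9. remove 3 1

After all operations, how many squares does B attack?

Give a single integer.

Op 1: place BK@(4,0)
Op 2: place BR@(0,4)
Op 3: place WN@(2,4)
Op 4: place BR@(3,1)
Op 5: place BB@(3,0)
Op 6: place BQ@(0,3)
Op 7: place WK@(4,2)
Op 8: remove (4,0)
Op 9: remove (3,1)
Per-piece attacks for B:
  BQ@(0,3): attacks (0,4) (0,2) (0,1) (0,0) (1,3) (2,3) (3,3) (4,3) (1,4) (1,2) (2,1) (3,0) [ray(0,1) blocked at (0,4); ray(1,-1) blocked at (3,0)]
  BR@(0,4): attacks (0,3) (1,4) (2,4) [ray(0,-1) blocked at (0,3); ray(1,0) blocked at (2,4)]
  BB@(3,0): attacks (4,1) (2,1) (1,2) (0,3) [ray(-1,1) blocked at (0,3)]
Union (15 distinct): (0,0) (0,1) (0,2) (0,3) (0,4) (1,2) (1,3) (1,4) (2,1) (2,3) (2,4) (3,0) (3,3) (4,1) (4,3)

Answer: 15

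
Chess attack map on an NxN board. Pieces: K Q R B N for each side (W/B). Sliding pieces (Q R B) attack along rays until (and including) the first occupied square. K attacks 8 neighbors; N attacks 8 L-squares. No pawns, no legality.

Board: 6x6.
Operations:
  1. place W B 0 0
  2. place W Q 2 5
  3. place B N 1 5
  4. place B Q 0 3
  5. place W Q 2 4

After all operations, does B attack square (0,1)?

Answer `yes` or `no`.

Op 1: place WB@(0,0)
Op 2: place WQ@(2,5)
Op 3: place BN@(1,5)
Op 4: place BQ@(0,3)
Op 5: place WQ@(2,4)
Per-piece attacks for B:
  BQ@(0,3): attacks (0,4) (0,5) (0,2) (0,1) (0,0) (1,3) (2,3) (3,3) (4,3) (5,3) (1,4) (2,5) (1,2) (2,1) (3,0) [ray(0,-1) blocked at (0,0); ray(1,1) blocked at (2,5)]
  BN@(1,5): attacks (2,3) (3,4) (0,3)
B attacks (0,1): yes

Answer: yes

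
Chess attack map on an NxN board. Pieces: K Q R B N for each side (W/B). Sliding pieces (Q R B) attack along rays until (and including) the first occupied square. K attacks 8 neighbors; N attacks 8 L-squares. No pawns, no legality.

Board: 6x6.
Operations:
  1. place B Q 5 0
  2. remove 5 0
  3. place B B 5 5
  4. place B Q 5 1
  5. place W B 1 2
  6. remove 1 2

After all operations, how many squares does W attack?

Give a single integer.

Answer: 0

Derivation:
Op 1: place BQ@(5,0)
Op 2: remove (5,0)
Op 3: place BB@(5,5)
Op 4: place BQ@(5,1)
Op 5: place WB@(1,2)
Op 6: remove (1,2)
Per-piece attacks for W:
Union (0 distinct): (none)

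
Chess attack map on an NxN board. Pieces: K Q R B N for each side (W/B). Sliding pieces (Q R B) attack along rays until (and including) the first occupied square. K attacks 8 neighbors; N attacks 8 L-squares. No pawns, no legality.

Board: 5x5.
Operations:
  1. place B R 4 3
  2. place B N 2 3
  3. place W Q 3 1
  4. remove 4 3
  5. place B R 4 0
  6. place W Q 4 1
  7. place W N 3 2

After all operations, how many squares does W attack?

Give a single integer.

Op 1: place BR@(4,3)
Op 2: place BN@(2,3)
Op 3: place WQ@(3,1)
Op 4: remove (4,3)
Op 5: place BR@(4,0)
Op 6: place WQ@(4,1)
Op 7: place WN@(3,2)
Per-piece attacks for W:
  WQ@(3,1): attacks (3,2) (3,0) (4,1) (2,1) (1,1) (0,1) (4,2) (4,0) (2,2) (1,3) (0,4) (2,0) [ray(0,1) blocked at (3,2); ray(1,0) blocked at (4,1); ray(1,-1) blocked at (4,0)]
  WN@(3,2): attacks (4,4) (2,4) (1,3) (4,0) (2,0) (1,1)
  WQ@(4,1): attacks (4,2) (4,3) (4,4) (4,0) (3,1) (3,2) (3,0) [ray(0,-1) blocked at (4,0); ray(-1,0) blocked at (3,1); ray(-1,1) blocked at (3,2)]
Union (16 distinct): (0,1) (0,4) (1,1) (1,3) (2,0) (2,1) (2,2) (2,4) (3,0) (3,1) (3,2) (4,0) (4,1) (4,2) (4,3) (4,4)

Answer: 16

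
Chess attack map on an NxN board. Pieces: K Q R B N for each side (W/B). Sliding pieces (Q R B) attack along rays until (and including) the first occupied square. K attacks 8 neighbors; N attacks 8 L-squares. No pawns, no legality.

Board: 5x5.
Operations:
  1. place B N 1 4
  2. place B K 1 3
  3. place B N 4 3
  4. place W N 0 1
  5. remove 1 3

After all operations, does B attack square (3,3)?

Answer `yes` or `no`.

Op 1: place BN@(1,4)
Op 2: place BK@(1,3)
Op 3: place BN@(4,3)
Op 4: place WN@(0,1)
Op 5: remove (1,3)
Per-piece attacks for B:
  BN@(1,4): attacks (2,2) (3,3) (0,2)
  BN@(4,3): attacks (2,4) (3,1) (2,2)
B attacks (3,3): yes

Answer: yes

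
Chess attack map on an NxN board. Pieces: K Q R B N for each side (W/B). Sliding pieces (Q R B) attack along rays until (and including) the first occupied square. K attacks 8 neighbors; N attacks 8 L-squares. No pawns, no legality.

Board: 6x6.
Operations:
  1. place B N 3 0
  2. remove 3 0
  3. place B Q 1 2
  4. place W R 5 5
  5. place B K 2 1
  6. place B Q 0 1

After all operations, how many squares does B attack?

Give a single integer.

Answer: 23

Derivation:
Op 1: place BN@(3,0)
Op 2: remove (3,0)
Op 3: place BQ@(1,2)
Op 4: place WR@(5,5)
Op 5: place BK@(2,1)
Op 6: place BQ@(0,1)
Per-piece attacks for B:
  BQ@(0,1): attacks (0,2) (0,3) (0,4) (0,5) (0,0) (1,1) (2,1) (1,2) (1,0) [ray(1,0) blocked at (2,1); ray(1,1) blocked at (1,2)]
  BQ@(1,2): attacks (1,3) (1,4) (1,5) (1,1) (1,0) (2,2) (3,2) (4,2) (5,2) (0,2) (2,3) (3,4) (4,5) (2,1) (0,3) (0,1) [ray(1,-1) blocked at (2,1); ray(-1,-1) blocked at (0,1)]
  BK@(2,1): attacks (2,2) (2,0) (3,1) (1,1) (3,2) (3,0) (1,2) (1,0)
Union (23 distinct): (0,0) (0,1) (0,2) (0,3) (0,4) (0,5) (1,0) (1,1) (1,2) (1,3) (1,4) (1,5) (2,0) (2,1) (2,2) (2,3) (3,0) (3,1) (3,2) (3,4) (4,2) (4,5) (5,2)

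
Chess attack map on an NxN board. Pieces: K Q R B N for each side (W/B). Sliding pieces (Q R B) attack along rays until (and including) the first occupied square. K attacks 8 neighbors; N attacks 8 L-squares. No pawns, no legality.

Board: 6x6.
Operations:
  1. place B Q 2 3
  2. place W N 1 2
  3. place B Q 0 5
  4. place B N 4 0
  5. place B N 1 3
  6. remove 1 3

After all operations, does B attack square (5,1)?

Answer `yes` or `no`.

Op 1: place BQ@(2,3)
Op 2: place WN@(1,2)
Op 3: place BQ@(0,5)
Op 4: place BN@(4,0)
Op 5: place BN@(1,3)
Op 6: remove (1,3)
Per-piece attacks for B:
  BQ@(0,5): attacks (0,4) (0,3) (0,2) (0,1) (0,0) (1,5) (2,5) (3,5) (4,5) (5,5) (1,4) (2,3) [ray(1,-1) blocked at (2,3)]
  BQ@(2,3): attacks (2,4) (2,5) (2,2) (2,1) (2,0) (3,3) (4,3) (5,3) (1,3) (0,3) (3,4) (4,5) (3,2) (4,1) (5,0) (1,4) (0,5) (1,2) [ray(-1,1) blocked at (0,5); ray(-1,-1) blocked at (1,2)]
  BN@(4,0): attacks (5,2) (3,2) (2,1)
B attacks (5,1): no

Answer: no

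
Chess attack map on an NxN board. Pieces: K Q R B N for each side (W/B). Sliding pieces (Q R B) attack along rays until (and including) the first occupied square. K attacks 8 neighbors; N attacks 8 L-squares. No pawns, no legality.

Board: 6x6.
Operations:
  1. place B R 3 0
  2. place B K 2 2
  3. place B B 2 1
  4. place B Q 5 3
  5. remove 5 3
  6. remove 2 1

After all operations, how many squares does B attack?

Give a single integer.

Answer: 15

Derivation:
Op 1: place BR@(3,0)
Op 2: place BK@(2,2)
Op 3: place BB@(2,1)
Op 4: place BQ@(5,3)
Op 5: remove (5,3)
Op 6: remove (2,1)
Per-piece attacks for B:
  BK@(2,2): attacks (2,3) (2,1) (3,2) (1,2) (3,3) (3,1) (1,3) (1,1)
  BR@(3,0): attacks (3,1) (3,2) (3,3) (3,4) (3,5) (4,0) (5,0) (2,0) (1,0) (0,0)
Union (15 distinct): (0,0) (1,0) (1,1) (1,2) (1,3) (2,0) (2,1) (2,3) (3,1) (3,2) (3,3) (3,4) (3,5) (4,0) (5,0)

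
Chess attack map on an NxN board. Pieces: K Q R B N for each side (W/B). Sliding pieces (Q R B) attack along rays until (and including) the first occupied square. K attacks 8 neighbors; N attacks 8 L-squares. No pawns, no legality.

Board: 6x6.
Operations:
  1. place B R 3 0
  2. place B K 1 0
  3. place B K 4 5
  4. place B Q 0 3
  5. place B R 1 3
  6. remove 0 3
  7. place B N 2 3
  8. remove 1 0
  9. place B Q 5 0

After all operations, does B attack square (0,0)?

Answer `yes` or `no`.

Op 1: place BR@(3,0)
Op 2: place BK@(1,0)
Op 3: place BK@(4,5)
Op 4: place BQ@(0,3)
Op 5: place BR@(1,3)
Op 6: remove (0,3)
Op 7: place BN@(2,3)
Op 8: remove (1,0)
Op 9: place BQ@(5,0)
Per-piece attacks for B:
  BR@(1,3): attacks (1,4) (1,5) (1,2) (1,1) (1,0) (2,3) (0,3) [ray(1,0) blocked at (2,3)]
  BN@(2,3): attacks (3,5) (4,4) (1,5) (0,4) (3,1) (4,2) (1,1) (0,2)
  BR@(3,0): attacks (3,1) (3,2) (3,3) (3,4) (3,5) (4,0) (5,0) (2,0) (1,0) (0,0) [ray(1,0) blocked at (5,0)]
  BK@(4,5): attacks (4,4) (5,5) (3,5) (5,4) (3,4)
  BQ@(5,0): attacks (5,1) (5,2) (5,3) (5,4) (5,5) (4,0) (3,0) (4,1) (3,2) (2,3) [ray(-1,0) blocked at (3,0); ray(-1,1) blocked at (2,3)]
B attacks (0,0): yes

Answer: yes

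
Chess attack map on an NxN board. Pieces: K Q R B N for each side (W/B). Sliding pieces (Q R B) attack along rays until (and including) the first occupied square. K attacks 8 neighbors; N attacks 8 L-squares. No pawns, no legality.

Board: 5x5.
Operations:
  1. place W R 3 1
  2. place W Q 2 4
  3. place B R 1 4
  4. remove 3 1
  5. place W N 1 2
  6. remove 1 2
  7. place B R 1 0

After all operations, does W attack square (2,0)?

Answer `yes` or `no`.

Op 1: place WR@(3,1)
Op 2: place WQ@(2,4)
Op 3: place BR@(1,4)
Op 4: remove (3,1)
Op 5: place WN@(1,2)
Op 6: remove (1,2)
Op 7: place BR@(1,0)
Per-piece attacks for W:
  WQ@(2,4): attacks (2,3) (2,2) (2,1) (2,0) (3,4) (4,4) (1,4) (3,3) (4,2) (1,3) (0,2) [ray(-1,0) blocked at (1,4)]
W attacks (2,0): yes

Answer: yes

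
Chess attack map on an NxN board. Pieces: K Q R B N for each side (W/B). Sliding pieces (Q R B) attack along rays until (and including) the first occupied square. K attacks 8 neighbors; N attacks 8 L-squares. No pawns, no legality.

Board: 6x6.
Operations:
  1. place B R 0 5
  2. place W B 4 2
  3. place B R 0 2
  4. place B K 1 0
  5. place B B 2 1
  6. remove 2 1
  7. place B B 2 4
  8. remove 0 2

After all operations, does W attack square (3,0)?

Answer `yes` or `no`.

Answer: no

Derivation:
Op 1: place BR@(0,5)
Op 2: place WB@(4,2)
Op 3: place BR@(0,2)
Op 4: place BK@(1,0)
Op 5: place BB@(2,1)
Op 6: remove (2,1)
Op 7: place BB@(2,4)
Op 8: remove (0,2)
Per-piece attacks for W:
  WB@(4,2): attacks (5,3) (5,1) (3,3) (2,4) (3,1) (2,0) [ray(-1,1) blocked at (2,4)]
W attacks (3,0): no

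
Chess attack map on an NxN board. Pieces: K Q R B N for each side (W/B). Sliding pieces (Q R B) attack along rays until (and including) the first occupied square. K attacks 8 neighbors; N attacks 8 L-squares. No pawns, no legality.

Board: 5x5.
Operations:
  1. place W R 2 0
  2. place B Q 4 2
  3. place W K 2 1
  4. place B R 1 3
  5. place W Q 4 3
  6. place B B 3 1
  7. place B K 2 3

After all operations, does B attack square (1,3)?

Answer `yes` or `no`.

Answer: yes

Derivation:
Op 1: place WR@(2,0)
Op 2: place BQ@(4,2)
Op 3: place WK@(2,1)
Op 4: place BR@(1,3)
Op 5: place WQ@(4,3)
Op 6: place BB@(3,1)
Op 7: place BK@(2,3)
Per-piece attacks for B:
  BR@(1,3): attacks (1,4) (1,2) (1,1) (1,0) (2,3) (0,3) [ray(1,0) blocked at (2,3)]
  BK@(2,3): attacks (2,4) (2,2) (3,3) (1,3) (3,4) (3,2) (1,4) (1,2)
  BB@(3,1): attacks (4,2) (4,0) (2,2) (1,3) (2,0) [ray(1,1) blocked at (4,2); ray(-1,1) blocked at (1,3); ray(-1,-1) blocked at (2,0)]
  BQ@(4,2): attacks (4,3) (4,1) (4,0) (3,2) (2,2) (1,2) (0,2) (3,3) (2,4) (3,1) [ray(0,1) blocked at (4,3); ray(-1,-1) blocked at (3,1)]
B attacks (1,3): yes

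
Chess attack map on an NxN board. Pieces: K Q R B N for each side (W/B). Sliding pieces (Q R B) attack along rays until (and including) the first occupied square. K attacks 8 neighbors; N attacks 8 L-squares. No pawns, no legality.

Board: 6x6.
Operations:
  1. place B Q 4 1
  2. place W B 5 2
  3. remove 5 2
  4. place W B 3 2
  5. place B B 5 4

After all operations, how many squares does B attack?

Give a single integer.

Answer: 14

Derivation:
Op 1: place BQ@(4,1)
Op 2: place WB@(5,2)
Op 3: remove (5,2)
Op 4: place WB@(3,2)
Op 5: place BB@(5,4)
Per-piece attacks for B:
  BQ@(4,1): attacks (4,2) (4,3) (4,4) (4,5) (4,0) (5,1) (3,1) (2,1) (1,1) (0,1) (5,2) (5,0) (3,2) (3,0) [ray(-1,1) blocked at (3,2)]
  BB@(5,4): attacks (4,5) (4,3) (3,2) [ray(-1,-1) blocked at (3,2)]
Union (14 distinct): (0,1) (1,1) (2,1) (3,0) (3,1) (3,2) (4,0) (4,2) (4,3) (4,4) (4,5) (5,0) (5,1) (5,2)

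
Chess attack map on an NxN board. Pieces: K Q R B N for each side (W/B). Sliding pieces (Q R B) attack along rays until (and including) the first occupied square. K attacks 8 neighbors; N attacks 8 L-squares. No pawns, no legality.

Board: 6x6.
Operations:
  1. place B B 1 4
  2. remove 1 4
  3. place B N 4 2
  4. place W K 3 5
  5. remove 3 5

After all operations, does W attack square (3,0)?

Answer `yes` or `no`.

Op 1: place BB@(1,4)
Op 2: remove (1,4)
Op 3: place BN@(4,2)
Op 4: place WK@(3,5)
Op 5: remove (3,5)
Per-piece attacks for W:
W attacks (3,0): no

Answer: no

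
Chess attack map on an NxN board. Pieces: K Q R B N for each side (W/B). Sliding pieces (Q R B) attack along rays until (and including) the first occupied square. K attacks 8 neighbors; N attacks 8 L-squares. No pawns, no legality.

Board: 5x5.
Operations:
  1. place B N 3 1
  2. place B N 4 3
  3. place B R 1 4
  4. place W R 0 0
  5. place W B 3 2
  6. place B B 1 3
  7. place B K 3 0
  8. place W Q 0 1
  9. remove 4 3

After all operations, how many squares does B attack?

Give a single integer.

Answer: 16

Derivation:
Op 1: place BN@(3,1)
Op 2: place BN@(4,3)
Op 3: place BR@(1,4)
Op 4: place WR@(0,0)
Op 5: place WB@(3,2)
Op 6: place BB@(1,3)
Op 7: place BK@(3,0)
Op 8: place WQ@(0,1)
Op 9: remove (4,3)
Per-piece attacks for B:
  BB@(1,3): attacks (2,4) (2,2) (3,1) (0,4) (0,2) [ray(1,-1) blocked at (3,1)]
  BR@(1,4): attacks (1,3) (2,4) (3,4) (4,4) (0,4) [ray(0,-1) blocked at (1,3)]
  BK@(3,0): attacks (3,1) (4,0) (2,0) (4,1) (2,1)
  BN@(3,1): attacks (4,3) (2,3) (1,2) (1,0)
Union (16 distinct): (0,2) (0,4) (1,0) (1,2) (1,3) (2,0) (2,1) (2,2) (2,3) (2,4) (3,1) (3,4) (4,0) (4,1) (4,3) (4,4)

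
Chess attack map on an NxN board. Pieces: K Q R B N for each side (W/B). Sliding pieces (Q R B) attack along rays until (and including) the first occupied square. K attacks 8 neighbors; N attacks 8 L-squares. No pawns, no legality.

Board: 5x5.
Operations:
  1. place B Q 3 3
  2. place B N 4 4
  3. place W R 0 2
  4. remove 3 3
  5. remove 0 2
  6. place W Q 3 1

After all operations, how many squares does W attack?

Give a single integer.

Answer: 14

Derivation:
Op 1: place BQ@(3,3)
Op 2: place BN@(4,4)
Op 3: place WR@(0,2)
Op 4: remove (3,3)
Op 5: remove (0,2)
Op 6: place WQ@(3,1)
Per-piece attacks for W:
  WQ@(3,1): attacks (3,2) (3,3) (3,4) (3,0) (4,1) (2,1) (1,1) (0,1) (4,2) (4,0) (2,2) (1,3) (0,4) (2,0)
Union (14 distinct): (0,1) (0,4) (1,1) (1,3) (2,0) (2,1) (2,2) (3,0) (3,2) (3,3) (3,4) (4,0) (4,1) (4,2)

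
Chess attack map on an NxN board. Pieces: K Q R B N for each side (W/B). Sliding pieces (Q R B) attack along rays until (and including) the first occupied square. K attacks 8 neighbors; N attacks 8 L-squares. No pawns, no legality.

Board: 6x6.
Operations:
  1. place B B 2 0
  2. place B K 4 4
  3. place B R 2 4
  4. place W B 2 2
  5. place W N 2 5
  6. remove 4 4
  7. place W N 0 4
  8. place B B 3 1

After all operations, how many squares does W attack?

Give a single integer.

Op 1: place BB@(2,0)
Op 2: place BK@(4,4)
Op 3: place BR@(2,4)
Op 4: place WB@(2,2)
Op 5: place WN@(2,5)
Op 6: remove (4,4)
Op 7: place WN@(0,4)
Op 8: place BB@(3,1)
Per-piece attacks for W:
  WN@(0,4): attacks (2,5) (1,2) (2,3)
  WB@(2,2): attacks (3,3) (4,4) (5,5) (3,1) (1,3) (0,4) (1,1) (0,0) [ray(1,-1) blocked at (3,1); ray(-1,1) blocked at (0,4)]
  WN@(2,5): attacks (3,3) (4,4) (1,3) (0,4)
Union (11 distinct): (0,0) (0,4) (1,1) (1,2) (1,3) (2,3) (2,5) (3,1) (3,3) (4,4) (5,5)

Answer: 11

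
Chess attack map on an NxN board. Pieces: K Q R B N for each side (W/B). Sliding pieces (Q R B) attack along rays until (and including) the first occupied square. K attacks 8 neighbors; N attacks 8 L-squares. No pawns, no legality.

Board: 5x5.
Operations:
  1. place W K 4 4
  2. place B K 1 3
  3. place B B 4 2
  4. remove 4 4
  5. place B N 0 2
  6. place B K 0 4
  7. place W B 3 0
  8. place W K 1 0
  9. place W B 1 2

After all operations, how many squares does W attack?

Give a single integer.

Answer: 11

Derivation:
Op 1: place WK@(4,4)
Op 2: place BK@(1,3)
Op 3: place BB@(4,2)
Op 4: remove (4,4)
Op 5: place BN@(0,2)
Op 6: place BK@(0,4)
Op 7: place WB@(3,0)
Op 8: place WK@(1,0)
Op 9: place WB@(1,2)
Per-piece attacks for W:
  WK@(1,0): attacks (1,1) (2,0) (0,0) (2,1) (0,1)
  WB@(1,2): attacks (2,3) (3,4) (2,1) (3,0) (0,3) (0,1) [ray(1,-1) blocked at (3,0)]
  WB@(3,0): attacks (4,1) (2,1) (1,2) [ray(-1,1) blocked at (1,2)]
Union (11 distinct): (0,0) (0,1) (0,3) (1,1) (1,2) (2,0) (2,1) (2,3) (3,0) (3,4) (4,1)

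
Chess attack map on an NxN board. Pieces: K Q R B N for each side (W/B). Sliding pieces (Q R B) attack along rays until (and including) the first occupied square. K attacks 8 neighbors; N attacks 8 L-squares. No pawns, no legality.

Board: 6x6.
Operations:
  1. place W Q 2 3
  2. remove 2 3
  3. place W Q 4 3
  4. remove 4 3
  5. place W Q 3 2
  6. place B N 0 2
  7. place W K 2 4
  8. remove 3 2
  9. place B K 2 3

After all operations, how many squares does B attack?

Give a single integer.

Answer: 11

Derivation:
Op 1: place WQ@(2,3)
Op 2: remove (2,3)
Op 3: place WQ@(4,3)
Op 4: remove (4,3)
Op 5: place WQ@(3,2)
Op 6: place BN@(0,2)
Op 7: place WK@(2,4)
Op 8: remove (3,2)
Op 9: place BK@(2,3)
Per-piece attacks for B:
  BN@(0,2): attacks (1,4) (2,3) (1,0) (2,1)
  BK@(2,3): attacks (2,4) (2,2) (3,3) (1,3) (3,4) (3,2) (1,4) (1,2)
Union (11 distinct): (1,0) (1,2) (1,3) (1,4) (2,1) (2,2) (2,3) (2,4) (3,2) (3,3) (3,4)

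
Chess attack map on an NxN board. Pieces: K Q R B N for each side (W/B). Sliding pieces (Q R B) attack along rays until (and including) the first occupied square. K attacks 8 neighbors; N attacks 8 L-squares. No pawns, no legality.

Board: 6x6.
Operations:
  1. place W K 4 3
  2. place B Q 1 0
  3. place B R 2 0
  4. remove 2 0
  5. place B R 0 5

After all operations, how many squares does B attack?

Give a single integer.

Op 1: place WK@(4,3)
Op 2: place BQ@(1,0)
Op 3: place BR@(2,0)
Op 4: remove (2,0)
Op 5: place BR@(0,5)
Per-piece attacks for B:
  BR@(0,5): attacks (0,4) (0,3) (0,2) (0,1) (0,0) (1,5) (2,5) (3,5) (4,5) (5,5)
  BQ@(1,0): attacks (1,1) (1,2) (1,3) (1,4) (1,5) (2,0) (3,0) (4,0) (5,0) (0,0) (2,1) (3,2) (4,3) (0,1) [ray(1,1) blocked at (4,3)]
Union (21 distinct): (0,0) (0,1) (0,2) (0,3) (0,4) (1,1) (1,2) (1,3) (1,4) (1,5) (2,0) (2,1) (2,5) (3,0) (3,2) (3,5) (4,0) (4,3) (4,5) (5,0) (5,5)

Answer: 21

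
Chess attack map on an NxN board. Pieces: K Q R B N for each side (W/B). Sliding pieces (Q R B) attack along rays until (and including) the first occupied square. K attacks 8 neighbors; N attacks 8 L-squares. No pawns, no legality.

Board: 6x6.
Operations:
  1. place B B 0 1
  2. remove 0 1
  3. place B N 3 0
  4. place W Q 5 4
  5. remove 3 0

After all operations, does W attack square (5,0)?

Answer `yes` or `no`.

Op 1: place BB@(0,1)
Op 2: remove (0,1)
Op 3: place BN@(3,0)
Op 4: place WQ@(5,4)
Op 5: remove (3,0)
Per-piece attacks for W:
  WQ@(5,4): attacks (5,5) (5,3) (5,2) (5,1) (5,0) (4,4) (3,4) (2,4) (1,4) (0,4) (4,5) (4,3) (3,2) (2,1) (1,0)
W attacks (5,0): yes

Answer: yes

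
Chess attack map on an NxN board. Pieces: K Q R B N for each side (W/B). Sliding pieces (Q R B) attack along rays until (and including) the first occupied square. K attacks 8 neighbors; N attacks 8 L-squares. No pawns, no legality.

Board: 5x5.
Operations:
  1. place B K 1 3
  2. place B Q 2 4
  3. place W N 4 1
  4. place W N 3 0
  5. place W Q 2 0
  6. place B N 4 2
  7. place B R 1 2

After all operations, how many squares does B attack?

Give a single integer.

Answer: 19

Derivation:
Op 1: place BK@(1,3)
Op 2: place BQ@(2,4)
Op 3: place WN@(4,1)
Op 4: place WN@(3,0)
Op 5: place WQ@(2,0)
Op 6: place BN@(4,2)
Op 7: place BR@(1,2)
Per-piece attacks for B:
  BR@(1,2): attacks (1,3) (1,1) (1,0) (2,2) (3,2) (4,2) (0,2) [ray(0,1) blocked at (1,3); ray(1,0) blocked at (4,2)]
  BK@(1,3): attacks (1,4) (1,2) (2,3) (0,3) (2,4) (2,2) (0,4) (0,2)
  BQ@(2,4): attacks (2,3) (2,2) (2,1) (2,0) (3,4) (4,4) (1,4) (0,4) (3,3) (4,2) (1,3) [ray(0,-1) blocked at (2,0); ray(1,-1) blocked at (4,2); ray(-1,-1) blocked at (1,3)]
  BN@(4,2): attacks (3,4) (2,3) (3,0) (2,1)
Union (19 distinct): (0,2) (0,3) (0,4) (1,0) (1,1) (1,2) (1,3) (1,4) (2,0) (2,1) (2,2) (2,3) (2,4) (3,0) (3,2) (3,3) (3,4) (4,2) (4,4)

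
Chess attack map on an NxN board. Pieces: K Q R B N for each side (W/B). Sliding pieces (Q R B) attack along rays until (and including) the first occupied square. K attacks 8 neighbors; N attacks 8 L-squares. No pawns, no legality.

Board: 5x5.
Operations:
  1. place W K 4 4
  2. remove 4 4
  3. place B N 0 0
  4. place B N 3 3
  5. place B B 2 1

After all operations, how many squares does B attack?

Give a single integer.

Op 1: place WK@(4,4)
Op 2: remove (4,4)
Op 3: place BN@(0,0)
Op 4: place BN@(3,3)
Op 5: place BB@(2,1)
Per-piece attacks for B:
  BN@(0,0): attacks (1,2) (2,1)
  BB@(2,1): attacks (3,2) (4,3) (3,0) (1,2) (0,3) (1,0)
  BN@(3,3): attacks (1,4) (4,1) (2,1) (1,2)
Union (9 distinct): (0,3) (1,0) (1,2) (1,4) (2,1) (3,0) (3,2) (4,1) (4,3)

Answer: 9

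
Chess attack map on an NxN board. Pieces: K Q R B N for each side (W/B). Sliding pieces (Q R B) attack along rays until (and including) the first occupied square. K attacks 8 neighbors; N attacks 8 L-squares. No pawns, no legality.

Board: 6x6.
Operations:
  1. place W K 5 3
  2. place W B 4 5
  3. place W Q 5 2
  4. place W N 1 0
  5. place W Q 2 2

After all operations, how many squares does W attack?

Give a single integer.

Answer: 29

Derivation:
Op 1: place WK@(5,3)
Op 2: place WB@(4,5)
Op 3: place WQ@(5,2)
Op 4: place WN@(1,0)
Op 5: place WQ@(2,2)
Per-piece attacks for W:
  WN@(1,0): attacks (2,2) (3,1) (0,2)
  WQ@(2,2): attacks (2,3) (2,4) (2,5) (2,1) (2,0) (3,2) (4,2) (5,2) (1,2) (0,2) (3,3) (4,4) (5,5) (3,1) (4,0) (1,3) (0,4) (1,1) (0,0) [ray(1,0) blocked at (5,2)]
  WB@(4,5): attacks (5,4) (3,4) (2,3) (1,2) (0,1)
  WQ@(5,2): attacks (5,3) (5,1) (5,0) (4,2) (3,2) (2,2) (4,3) (3,4) (2,5) (4,1) (3,0) [ray(0,1) blocked at (5,3); ray(-1,0) blocked at (2,2)]
  WK@(5,3): attacks (5,4) (5,2) (4,3) (4,4) (4,2)
Union (29 distinct): (0,0) (0,1) (0,2) (0,4) (1,1) (1,2) (1,3) (2,0) (2,1) (2,2) (2,3) (2,4) (2,5) (3,0) (3,1) (3,2) (3,3) (3,4) (4,0) (4,1) (4,2) (4,3) (4,4) (5,0) (5,1) (5,2) (5,3) (5,4) (5,5)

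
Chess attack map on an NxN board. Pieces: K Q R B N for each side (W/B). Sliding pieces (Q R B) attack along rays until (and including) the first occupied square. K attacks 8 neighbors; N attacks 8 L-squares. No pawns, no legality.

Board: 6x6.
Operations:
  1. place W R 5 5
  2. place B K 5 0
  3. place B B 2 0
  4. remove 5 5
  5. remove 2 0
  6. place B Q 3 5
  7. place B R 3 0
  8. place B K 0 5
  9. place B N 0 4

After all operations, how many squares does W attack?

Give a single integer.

Answer: 0

Derivation:
Op 1: place WR@(5,5)
Op 2: place BK@(5,0)
Op 3: place BB@(2,0)
Op 4: remove (5,5)
Op 5: remove (2,0)
Op 6: place BQ@(3,5)
Op 7: place BR@(3,0)
Op 8: place BK@(0,5)
Op 9: place BN@(0,4)
Per-piece attacks for W:
Union (0 distinct): (none)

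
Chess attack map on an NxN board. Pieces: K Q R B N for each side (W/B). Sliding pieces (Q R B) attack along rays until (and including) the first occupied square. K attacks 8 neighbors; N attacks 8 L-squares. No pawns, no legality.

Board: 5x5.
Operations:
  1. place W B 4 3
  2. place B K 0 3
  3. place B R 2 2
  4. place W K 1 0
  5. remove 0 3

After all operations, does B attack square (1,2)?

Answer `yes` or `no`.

Op 1: place WB@(4,3)
Op 2: place BK@(0,3)
Op 3: place BR@(2,2)
Op 4: place WK@(1,0)
Op 5: remove (0,3)
Per-piece attacks for B:
  BR@(2,2): attacks (2,3) (2,4) (2,1) (2,0) (3,2) (4,2) (1,2) (0,2)
B attacks (1,2): yes

Answer: yes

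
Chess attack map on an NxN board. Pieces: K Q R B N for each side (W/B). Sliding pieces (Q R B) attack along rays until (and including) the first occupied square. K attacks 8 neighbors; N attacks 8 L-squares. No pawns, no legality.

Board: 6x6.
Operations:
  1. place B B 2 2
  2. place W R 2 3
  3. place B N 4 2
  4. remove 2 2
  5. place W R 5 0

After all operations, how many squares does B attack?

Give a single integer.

Op 1: place BB@(2,2)
Op 2: place WR@(2,3)
Op 3: place BN@(4,2)
Op 4: remove (2,2)
Op 5: place WR@(5,0)
Per-piece attacks for B:
  BN@(4,2): attacks (5,4) (3,4) (2,3) (5,0) (3,0) (2,1)
Union (6 distinct): (2,1) (2,3) (3,0) (3,4) (5,0) (5,4)

Answer: 6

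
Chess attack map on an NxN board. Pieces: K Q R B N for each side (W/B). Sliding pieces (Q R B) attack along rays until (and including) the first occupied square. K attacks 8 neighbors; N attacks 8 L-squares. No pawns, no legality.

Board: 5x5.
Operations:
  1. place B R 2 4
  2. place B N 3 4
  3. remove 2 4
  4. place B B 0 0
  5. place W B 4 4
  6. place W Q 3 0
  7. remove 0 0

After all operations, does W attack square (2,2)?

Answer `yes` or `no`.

Op 1: place BR@(2,4)
Op 2: place BN@(3,4)
Op 3: remove (2,4)
Op 4: place BB@(0,0)
Op 5: place WB@(4,4)
Op 6: place WQ@(3,0)
Op 7: remove (0,0)
Per-piece attacks for W:
  WQ@(3,0): attacks (3,1) (3,2) (3,3) (3,4) (4,0) (2,0) (1,0) (0,0) (4,1) (2,1) (1,2) (0,3) [ray(0,1) blocked at (3,4)]
  WB@(4,4): attacks (3,3) (2,2) (1,1) (0,0)
W attacks (2,2): yes

Answer: yes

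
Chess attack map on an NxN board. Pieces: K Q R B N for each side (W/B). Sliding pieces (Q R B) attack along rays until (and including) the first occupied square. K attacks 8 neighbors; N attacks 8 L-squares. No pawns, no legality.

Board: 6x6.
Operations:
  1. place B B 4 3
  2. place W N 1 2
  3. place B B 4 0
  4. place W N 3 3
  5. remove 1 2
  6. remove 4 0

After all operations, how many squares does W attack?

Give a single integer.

Answer: 8

Derivation:
Op 1: place BB@(4,3)
Op 2: place WN@(1,2)
Op 3: place BB@(4,0)
Op 4: place WN@(3,3)
Op 5: remove (1,2)
Op 6: remove (4,0)
Per-piece attacks for W:
  WN@(3,3): attacks (4,5) (5,4) (2,5) (1,4) (4,1) (5,2) (2,1) (1,2)
Union (8 distinct): (1,2) (1,4) (2,1) (2,5) (4,1) (4,5) (5,2) (5,4)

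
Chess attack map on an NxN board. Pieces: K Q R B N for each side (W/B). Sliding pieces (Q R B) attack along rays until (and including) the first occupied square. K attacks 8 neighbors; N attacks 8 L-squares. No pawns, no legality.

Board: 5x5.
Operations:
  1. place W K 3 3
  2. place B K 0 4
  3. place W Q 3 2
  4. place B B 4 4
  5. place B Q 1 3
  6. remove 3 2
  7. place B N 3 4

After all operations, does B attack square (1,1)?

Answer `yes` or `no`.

Answer: yes

Derivation:
Op 1: place WK@(3,3)
Op 2: place BK@(0,4)
Op 3: place WQ@(3,2)
Op 4: place BB@(4,4)
Op 5: place BQ@(1,3)
Op 6: remove (3,2)
Op 7: place BN@(3,4)
Per-piece attacks for B:
  BK@(0,4): attacks (0,3) (1,4) (1,3)
  BQ@(1,3): attacks (1,4) (1,2) (1,1) (1,0) (2,3) (3,3) (0,3) (2,4) (2,2) (3,1) (4,0) (0,4) (0,2) [ray(1,0) blocked at (3,3); ray(-1,1) blocked at (0,4)]
  BN@(3,4): attacks (4,2) (2,2) (1,3)
  BB@(4,4): attacks (3,3) [ray(-1,-1) blocked at (3,3)]
B attacks (1,1): yes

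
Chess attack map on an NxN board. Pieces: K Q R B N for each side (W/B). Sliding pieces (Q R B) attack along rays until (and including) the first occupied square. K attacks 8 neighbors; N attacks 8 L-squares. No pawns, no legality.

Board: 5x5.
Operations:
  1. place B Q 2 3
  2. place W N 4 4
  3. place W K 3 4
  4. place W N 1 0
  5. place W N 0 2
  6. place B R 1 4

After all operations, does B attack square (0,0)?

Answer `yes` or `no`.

Answer: no

Derivation:
Op 1: place BQ@(2,3)
Op 2: place WN@(4,4)
Op 3: place WK@(3,4)
Op 4: place WN@(1,0)
Op 5: place WN@(0,2)
Op 6: place BR@(1,4)
Per-piece attacks for B:
  BR@(1,4): attacks (1,3) (1,2) (1,1) (1,0) (2,4) (3,4) (0,4) [ray(0,-1) blocked at (1,0); ray(1,0) blocked at (3,4)]
  BQ@(2,3): attacks (2,4) (2,2) (2,1) (2,0) (3,3) (4,3) (1,3) (0,3) (3,4) (3,2) (4,1) (1,4) (1,2) (0,1) [ray(1,1) blocked at (3,4); ray(-1,1) blocked at (1,4)]
B attacks (0,0): no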